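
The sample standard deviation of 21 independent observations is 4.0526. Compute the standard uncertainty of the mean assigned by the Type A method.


u_A = s / sqrt(n)
u_A = 4.0526 / sqrt(21)
u_A = 4.0526 / 4.5825757
u_A = 0.8843

0.8843


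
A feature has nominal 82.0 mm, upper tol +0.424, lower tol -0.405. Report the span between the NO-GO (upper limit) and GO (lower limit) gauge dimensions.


GO = nominal - lower_tol (smallest hole = maximum material condition)
GO = 82.0 - 0.405 = 81.595
NO-GO = nominal + upper_tol (largest hole = least material condition)
NO-GO = 82.0 + 0.424 = 82.424
spread = NO-GO - GO = 82.424 - 81.595 = 0.8290

0.8290


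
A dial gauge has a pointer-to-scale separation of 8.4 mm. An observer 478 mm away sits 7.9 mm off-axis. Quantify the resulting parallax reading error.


error = h * offset / d
= 8.4 * 7.9 / 478
= 0.1388

0.1388


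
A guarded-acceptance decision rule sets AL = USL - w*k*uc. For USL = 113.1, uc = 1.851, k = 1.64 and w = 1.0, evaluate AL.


U = k * uc = 1.64 * 1.851 = 3.03564
guard band g = w * U = 1.0 * 3.03564 = 3.03564
AL = USL - g = 113.1 - 3.03564
AL = 110.0644

110.0644


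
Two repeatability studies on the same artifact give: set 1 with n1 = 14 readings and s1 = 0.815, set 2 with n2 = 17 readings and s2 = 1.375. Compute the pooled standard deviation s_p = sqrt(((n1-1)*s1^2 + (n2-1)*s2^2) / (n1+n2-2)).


s_p = sqrt(((n1-1)*s1^2 + (n2-1)*s2^2) / (n1+n2-2))
numerator = (14-1)*0.815^2 + (17-1)*1.375^2 = 8.634925 + 30.25 = 38.884925
denominator = 14 + 17 - 2 = 29
s_p^2 = 38.884925 / 29 = 1.3408595
s_p = sqrt(1.3408595) = 1.1580

1.1580


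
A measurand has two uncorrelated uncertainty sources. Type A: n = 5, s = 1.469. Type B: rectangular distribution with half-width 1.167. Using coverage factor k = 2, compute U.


u_A = s / sqrt(n) = 1.469 / sqrt(5) = 0.65695677
u_B = half_width / sqrt(3) = 1.167 / sqrt(3) = 0.67376776
uc = sqrt(u_A^2 + u_B^2) = sqrt(0.65695677^2 + 0.67376776^2) = 0.94103942
U = k * uc = 2 * 0.94103942
U = 1.8821

1.8821


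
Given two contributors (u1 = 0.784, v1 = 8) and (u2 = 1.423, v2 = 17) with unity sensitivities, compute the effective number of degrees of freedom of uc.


uc = sqrt(u1^2 + u2^2) = sqrt(0.784^2 + 1.423^2) = 1.62468
v_eff = uc^4 / (u1^4/v1 + u2^4/v2)
= 1.62468^4 / (0.784^4/8 + 1.423^4/17)
= 6.9674095 / 0.28842157
v_eff = 24.1570

24.1570


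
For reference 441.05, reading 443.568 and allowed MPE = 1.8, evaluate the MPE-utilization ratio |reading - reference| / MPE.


e = indication - reference = 443.568 - 441.05 = 2.5180
|e| = 2.5180
ratio = |e| / MPE = 2.5180 / 1.8
ratio = 1.3989

1.3989


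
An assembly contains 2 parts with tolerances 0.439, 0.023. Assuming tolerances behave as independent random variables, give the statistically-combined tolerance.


RSS = sqrt(0.439^2 + 0.023^2)
= sqrt(0.19325)
= 0.4396

0.4396


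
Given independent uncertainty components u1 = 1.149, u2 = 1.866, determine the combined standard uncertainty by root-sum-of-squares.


uc = sqrt(1.149^2 + 1.866^2)
uc = sqrt(4.802157)
uc = 2.1914

2.1914


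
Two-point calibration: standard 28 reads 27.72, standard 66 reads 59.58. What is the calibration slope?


slope = (y2 - y1) / (x2 - x1)
= (59.58 - 27.72) / (66 - 28)
= 31.8600 / 38
= 0.8384

0.8384


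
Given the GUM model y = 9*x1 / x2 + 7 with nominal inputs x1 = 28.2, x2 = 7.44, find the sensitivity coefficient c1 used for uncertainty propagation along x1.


y = 9*x1 / x2 + 7
dy/dx1 = 9/x2
Evaluate at x2 = 7.44: c1 = 9 / 7.44
c1 = 1.2097

1.2097


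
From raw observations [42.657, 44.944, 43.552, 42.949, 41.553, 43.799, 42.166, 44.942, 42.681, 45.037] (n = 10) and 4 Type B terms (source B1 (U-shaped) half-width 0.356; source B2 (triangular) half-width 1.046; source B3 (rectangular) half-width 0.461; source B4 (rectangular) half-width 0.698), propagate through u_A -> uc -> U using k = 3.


mean = (42.657 + 44.944 + 43.552 + 42.949 + 41.553 + 43.799 + 42.166 + 44.942 + 42.681 + 45.037) / 10 = 43.428
s = sqrt(sum((x - mean)^2)/(n-1)) = 1.2392879
u_A = s / sqrt(n) = 1.2392879 / sqrt(10) = 0.39189724
u_B1 = 0.356 / sqrt(2) = 0.25173001
u_B2 = 1.046 / sqrt(6) = 0.42702771
u_B3 = 0.461 / sqrt(3) = 0.26615847
u_B4 = 0.698 / sqrt(3) = 0.40299049
uc = sqrt(0.39189724^2 + 0.25173001^2 + 0.42702771^2 + 0.26615847^2 + 0.40299049^2) = 0.79532746
U = k * uc = 3 * 0.79532746
U = 2.3860

2.3860


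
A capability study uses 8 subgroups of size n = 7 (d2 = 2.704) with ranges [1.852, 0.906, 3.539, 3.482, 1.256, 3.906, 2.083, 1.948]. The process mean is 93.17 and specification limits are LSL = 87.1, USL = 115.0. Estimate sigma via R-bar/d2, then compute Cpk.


R_bar = (1.852 + 0.906 + 3.539 + 3.482 + 1.256 + 3.906 + 2.083 + 1.948) / 8 = 2.3715
sigma = R_bar / d2 = 2.3715 / 2.704 = 0.87703402
Cp = (USL - LSL)/(6*sigma) = (115.0 - 87.1)/(6*0.87703402) = 5.3020
Cpu = (115.0 - 93.17)/(3*0.87703402) = 8.2969
Cpl = (93.17 - 87.1)/(3*0.87703402) = 2.3070
Cpk = min(Cpu, Cpl) = 2.3070

2.3070


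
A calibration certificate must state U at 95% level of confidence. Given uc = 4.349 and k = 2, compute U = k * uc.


U = k * uc
U = 2 * 4.349
U = 8.6980

8.6980


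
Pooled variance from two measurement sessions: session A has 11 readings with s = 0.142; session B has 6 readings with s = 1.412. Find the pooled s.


s_p = sqrt(((n1-1)*s1^2 + (n2-1)*s2^2) / (n1+n2-2))
numerator = (11-1)*0.142^2 + (6-1)*1.412^2 = 0.20164 + 9.96872 = 10.17036
denominator = 11 + 6 - 2 = 15
s_p^2 = 10.17036 / 15 = 0.678024
s_p = sqrt(0.678024) = 0.8234

0.8234


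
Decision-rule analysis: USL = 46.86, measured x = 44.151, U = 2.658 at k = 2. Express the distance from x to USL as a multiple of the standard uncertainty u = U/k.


u = U / k = 2.658 / 2 = 1.329
margin = |USL - x| = |46.86 - 44.151| = 2.709
z = margin / u = 2.709 / 1.329
z = 2.0384

2.0384


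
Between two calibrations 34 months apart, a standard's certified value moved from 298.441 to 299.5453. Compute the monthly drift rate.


rate = (v2 - v1) / months
= (299.5453 - 298.441) / 34
= 1.1043 / 34
= 0.0325

0.0325


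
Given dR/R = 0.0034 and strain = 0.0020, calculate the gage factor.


GF = (dR/R) / epsilon
= 0.0034 / 0.0020
= 1.7000

1.7000


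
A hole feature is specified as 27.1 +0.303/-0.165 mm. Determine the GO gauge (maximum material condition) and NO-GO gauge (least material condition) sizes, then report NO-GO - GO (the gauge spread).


GO = nominal - lower_tol (smallest hole = maximum material condition)
GO = 27.1 - 0.165 = 26.935
NO-GO = nominal + upper_tol (largest hole = least material condition)
NO-GO = 27.1 + 0.303 = 27.403
spread = NO-GO - GO = 27.403 - 26.935 = 0.4680

0.4680


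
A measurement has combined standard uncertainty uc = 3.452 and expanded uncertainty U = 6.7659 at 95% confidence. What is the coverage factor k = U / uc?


k = U / uc
k = 6.7659 / 3.452
k = 1.96

1.96


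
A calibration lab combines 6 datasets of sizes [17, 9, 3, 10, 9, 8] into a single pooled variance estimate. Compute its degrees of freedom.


nu = sum_i (n_i - 1)
nu = ((17 - 1) + (9 - 1) + (3 - 1) + (10 - 1) + (9 - 1) + (8 - 1))
nu = 16 + 8 + 2 + 9 + 8 + 7
nu = 50

50


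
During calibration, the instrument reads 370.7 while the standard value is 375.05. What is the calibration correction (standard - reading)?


Correction = standard - reading
= 375.05 - 370.7
= 4.3500

4.3500


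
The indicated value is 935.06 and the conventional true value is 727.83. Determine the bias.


Systematic error = measured - true
= 935.06 - 727.83
= 207.2300

207.2300


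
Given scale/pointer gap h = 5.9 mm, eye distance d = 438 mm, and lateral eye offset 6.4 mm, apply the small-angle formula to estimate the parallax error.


error = h * offset / d
= 5.9 * 6.4 / 438
= 0.0862

0.0862


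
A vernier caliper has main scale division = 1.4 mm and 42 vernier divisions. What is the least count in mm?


LC = MSD / n_div
= 1.4 / 42
= 0.0333

0.0333


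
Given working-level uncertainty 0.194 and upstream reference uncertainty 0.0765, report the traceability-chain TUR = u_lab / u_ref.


TUR = u_lab / u_ref
= 0.194 / 0.0765
= 2.5359

2.5359


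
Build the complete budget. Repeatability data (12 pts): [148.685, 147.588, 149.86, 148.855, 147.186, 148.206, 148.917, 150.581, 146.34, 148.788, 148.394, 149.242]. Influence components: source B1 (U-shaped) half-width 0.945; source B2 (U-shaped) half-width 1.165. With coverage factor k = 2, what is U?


mean = (148.685 + 147.588 + 149.86 + 148.855 + 147.186 + 148.206 + 148.917 + 150.581 + 146.34 + 148.788 + 148.394 + 149.242) / 12 = 148.5535
s = sqrt(sum((x - mean)^2)/(n-1)) = 1.1455476
u_A = s / sqrt(n) = 1.1455476 / sqrt(12) = 0.33069111
u_B1 = 0.945 / sqrt(2) = 0.66821591
u_B2 = 1.165 / sqrt(2) = 0.8237794
uc = sqrt(0.33069111^2 + 0.66821591^2 + 0.8237794^2) = 1.1110723
U = k * uc = 2 * 1.1110723
U = 2.2221

2.2221


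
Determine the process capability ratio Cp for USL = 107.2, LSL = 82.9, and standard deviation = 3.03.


Cp = (USL - LSL) / (6 * sigma)
= (107.2 - 82.9) / (6 * 3.03)
= 24.3000 / 18.1800
= 1.3366

1.3366


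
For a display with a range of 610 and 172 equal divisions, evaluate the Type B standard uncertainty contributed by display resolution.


resolution = range / divisions
resolution = 610 / 172 = 3.5465116
u_res = resolution / (2*sqrt(3))
u_res = 3.5465116 / 3.4641016
u_res = 1.0238

1.0238


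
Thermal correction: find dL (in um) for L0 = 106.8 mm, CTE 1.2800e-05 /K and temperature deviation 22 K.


dL = L * alpha * dT
= 106.8 * 1.2800e-05 * 22
= 0.0300749 mm
dL_um = 0.0300749 * 1000 = 30.0749 um

30.0749


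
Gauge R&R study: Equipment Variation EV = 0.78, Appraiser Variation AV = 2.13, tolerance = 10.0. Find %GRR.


GRR = sqrt(EV^2 + AV^2) = sqrt(0.78^2 + 2.13^2) = 2.2683254
%GRR = GRR / tol * 100 = 2.2683254 / 10.0 * 100
%GRR = 22.6833

22.6833


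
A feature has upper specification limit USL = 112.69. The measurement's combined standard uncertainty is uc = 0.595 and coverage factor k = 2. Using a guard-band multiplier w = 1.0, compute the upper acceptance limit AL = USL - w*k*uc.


U = k * uc = 2 * 0.595 = 1.19
guard band g = w * U = 1.0 * 1.19 = 1.19
AL = USL - g = 112.69 - 1.19
AL = 111.5000

111.5000


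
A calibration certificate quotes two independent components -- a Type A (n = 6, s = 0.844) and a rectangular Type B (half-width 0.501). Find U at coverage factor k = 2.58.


u_A = s / sqrt(n) = 0.844 / sqrt(6) = 0.34456156
u_B = half_width / sqrt(3) = 0.501 / sqrt(3) = 0.28925248
uc = sqrt(u_A^2 + u_B^2) = sqrt(0.34456156^2 + 0.28925248^2) = 0.44987739
U = k * uc = 2.58 * 0.44987739
U = 1.1607

1.1607


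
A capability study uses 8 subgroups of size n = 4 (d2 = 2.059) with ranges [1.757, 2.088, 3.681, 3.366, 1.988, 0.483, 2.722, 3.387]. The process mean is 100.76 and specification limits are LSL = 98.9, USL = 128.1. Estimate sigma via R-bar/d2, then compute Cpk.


R_bar = (1.757 + 2.088 + 3.681 + 3.366 + 1.988 + 0.483 + 2.722 + 3.387) / 8 = 2.434
sigma = R_bar / d2 = 2.434 / 2.059 = 1.1821272
Cp = (USL - LSL)/(6*sigma) = (128.1 - 98.9)/(6*1.1821272) = 4.1169
Cpu = (128.1 - 100.76)/(3*1.1821272) = 7.7093
Cpl = (100.76 - 98.9)/(3*1.1821272) = 0.5245
Cpk = min(Cpu, Cpl) = 0.5245

0.5245


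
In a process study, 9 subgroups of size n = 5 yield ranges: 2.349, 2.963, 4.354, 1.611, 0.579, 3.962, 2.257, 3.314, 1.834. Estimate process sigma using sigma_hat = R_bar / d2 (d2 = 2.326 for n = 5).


R_bar = (2.349 + 2.963 + 4.354 + 1.611 + 0.579 + 3.962 + 2.257 + 3.314 + 1.834) / 9
R_bar = 23.223 / 9 = 2.5803333
sigma_hat = R_bar / d2 = 2.5803333 / 2.326 = 1.1093

1.1093


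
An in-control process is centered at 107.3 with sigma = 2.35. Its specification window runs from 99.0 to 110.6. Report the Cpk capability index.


Cpu = (USL - mean) / (3*sigma) = (110.6 - 107.3) / (3*2.35) = 0.4681
Cpl = (mean - LSL) / (3*sigma) = (107.3 - 99.0) / (3*2.35) = 1.1773
Cpk = min(Cpu, Cpl) = 0.4681

0.4681


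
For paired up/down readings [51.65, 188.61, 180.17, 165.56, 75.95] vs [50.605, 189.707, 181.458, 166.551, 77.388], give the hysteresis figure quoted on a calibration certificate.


|51.65 - 50.605| = 1.0450
|188.61 - 189.707| = 1.0970
|180.17 - 181.458| = 1.2880
|165.56 - 166.551| = 0.9910
|75.95 - 77.388| = 1.4380
hysteresis = max(diffs) = 1.4380

1.4380


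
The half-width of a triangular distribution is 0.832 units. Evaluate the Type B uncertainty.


u_B = half_width / sqrt(6)
u_B = 0.832 / 2.4494897
u_B = 0.3397

0.3397


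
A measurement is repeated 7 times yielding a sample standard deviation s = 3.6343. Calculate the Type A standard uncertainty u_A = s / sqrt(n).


u_A = s / sqrt(n)
u_A = 3.6343 / sqrt(7)
u_A = 3.6343 / 2.6457513
u_A = 1.3736

1.3736


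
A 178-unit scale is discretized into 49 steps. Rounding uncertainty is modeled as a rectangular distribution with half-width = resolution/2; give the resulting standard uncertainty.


resolution = range / divisions
resolution = 178 / 49 = 3.6326531
u_res = resolution / (2*sqrt(3))
u_res = 3.6326531 / 3.4641016
u_res = 1.0487

1.0487


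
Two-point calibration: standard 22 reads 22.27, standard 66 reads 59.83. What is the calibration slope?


slope = (y2 - y1) / (x2 - x1)
= (59.83 - 22.27) / (66 - 22)
= 37.5600 / 44
= 0.8536

0.8536


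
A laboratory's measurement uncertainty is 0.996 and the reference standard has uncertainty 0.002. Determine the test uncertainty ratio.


TUR = u_lab / u_ref
= 0.996 / 0.002
= 498.0000

498.0000


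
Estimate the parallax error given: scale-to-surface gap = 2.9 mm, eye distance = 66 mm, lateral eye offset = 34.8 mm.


error = h * offset / d
= 2.9 * 34.8 / 66
= 1.5291

1.5291


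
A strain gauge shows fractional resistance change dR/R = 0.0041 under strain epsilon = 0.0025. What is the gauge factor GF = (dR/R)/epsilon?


GF = (dR/R) / epsilon
= 0.0041 / 0.0025
= 1.6400

1.6400


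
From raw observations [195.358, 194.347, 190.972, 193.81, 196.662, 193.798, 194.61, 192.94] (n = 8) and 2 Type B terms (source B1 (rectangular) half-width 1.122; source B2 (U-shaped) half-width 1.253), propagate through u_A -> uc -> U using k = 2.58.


mean = (195.358 + 194.347 + 190.972 + 193.81 + 196.662 + 193.798 + 194.61 + 192.94) / 8 = 194.062125
s = sqrt(sum((x - mean)^2)/(n-1)) = 1.6801925
u_A = s / sqrt(n) = 1.6801925 / sqrt(8) = 0.59403776
u_B1 = 1.122 / sqrt(3) = 0.647787
u_B2 = 1.253 / sqrt(2) = 0.8860048
uc = sqrt(0.59403776^2 + 0.647787^2 + 0.8860048^2) = 1.2480038
U = k * uc = 2.58 * 1.2480038
U = 3.2198

3.2198


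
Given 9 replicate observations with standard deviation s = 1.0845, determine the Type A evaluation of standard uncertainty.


u_A = s / sqrt(n)
u_A = 1.0845 / sqrt(9)
u_A = 1.0845 / 3
u_A = 0.3615

0.3615


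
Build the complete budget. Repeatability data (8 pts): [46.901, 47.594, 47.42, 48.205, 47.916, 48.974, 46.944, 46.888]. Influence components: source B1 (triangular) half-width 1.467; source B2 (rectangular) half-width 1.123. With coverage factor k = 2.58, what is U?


mean = (46.901 + 47.594 + 47.42 + 48.205 + 47.916 + 48.974 + 46.944 + 46.888) / 8 = 47.60525
s = sqrt(sum((x - mean)^2)/(n-1)) = 0.73793665
u_A = s / sqrt(n) = 0.73793665 / sqrt(8) = 0.2609
u_B1 = 1.467 / sqrt(6) = 0.59890024
u_B2 = 1.123 / sqrt(3) = 0.64836435
uc = sqrt(0.2609^2 + 0.59890024^2 + 0.64836435^2) = 0.92039483
U = k * uc = 2.58 * 0.92039483
U = 2.3746

2.3746


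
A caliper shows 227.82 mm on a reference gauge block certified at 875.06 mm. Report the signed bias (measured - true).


Systematic error = measured - true
= 227.82 - 875.06
= -647.2400

-647.2400


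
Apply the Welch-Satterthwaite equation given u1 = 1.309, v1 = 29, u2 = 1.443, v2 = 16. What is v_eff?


uc = sqrt(u1^2 + u2^2) = sqrt(1.309^2 + 1.443^2) = 1.9482633
v_eff = uc^4 / (u1^4/v1 + u2^4/v2)
= 1.9482633^4 / (1.309^4/29 + 1.443^4/16)
= 14.407565 / 0.37222703
v_eff = 38.7064

38.7064


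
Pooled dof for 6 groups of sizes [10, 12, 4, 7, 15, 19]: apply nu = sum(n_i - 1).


nu = sum_i (n_i - 1)
nu = ((10 - 1) + (12 - 1) + (4 - 1) + (7 - 1) + (15 - 1) + (19 - 1))
nu = 9 + 11 + 3 + 6 + 14 + 18
nu = 61

61


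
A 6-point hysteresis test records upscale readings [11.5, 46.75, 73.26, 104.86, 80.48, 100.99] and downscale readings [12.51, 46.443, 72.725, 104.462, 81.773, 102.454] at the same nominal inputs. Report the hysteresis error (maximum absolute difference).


|11.5 - 12.51| = 1.0100
|46.75 - 46.443| = 0.3070
|73.26 - 72.725| = 0.5350
|104.86 - 104.462| = 0.3980
|80.48 - 81.773| = 1.2930
|100.99 - 102.454| = 1.4640
hysteresis = max(diffs) = 1.4640

1.4640


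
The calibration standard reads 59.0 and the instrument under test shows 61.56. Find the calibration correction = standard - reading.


Correction = standard - reading
= 59.0 - 61.56
= -2.5600

-2.5600


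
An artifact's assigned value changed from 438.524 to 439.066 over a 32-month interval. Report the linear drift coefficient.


rate = (v2 - v1) / months
= (439.066 - 438.524) / 32
= 0.5420 / 32
= 0.0169

0.0169


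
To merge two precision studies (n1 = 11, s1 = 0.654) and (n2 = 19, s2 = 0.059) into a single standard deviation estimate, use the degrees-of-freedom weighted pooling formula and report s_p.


s_p = sqrt(((n1-1)*s1^2 + (n2-1)*s2^2) / (n1+n2-2))
numerator = (11-1)*0.654^2 + (19-1)*0.059^2 = 4.27716 + 0.062658 = 4.339818
denominator = 11 + 19 - 2 = 28
s_p^2 = 4.339818 / 28 = 0.1549935
s_p = sqrt(0.1549935) = 0.3937

0.3937


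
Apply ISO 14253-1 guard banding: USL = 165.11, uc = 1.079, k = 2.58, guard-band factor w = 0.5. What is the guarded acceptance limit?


U = k * uc = 2.58 * 1.079 = 2.78382
guard band g = w * U = 0.5 * 2.78382 = 1.39191
AL = USL - g = 165.11 - 1.39191
AL = 163.7181

163.7181


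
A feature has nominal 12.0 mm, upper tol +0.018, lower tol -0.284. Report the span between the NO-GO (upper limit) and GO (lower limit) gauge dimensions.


GO = nominal - lower_tol (smallest hole = maximum material condition)
GO = 12.0 - 0.284 = 11.716
NO-GO = nominal + upper_tol (largest hole = least material condition)
NO-GO = 12.0 + 0.018 = 12.018
spread = NO-GO - GO = 12.018 - 11.716 = 0.3020

0.3020


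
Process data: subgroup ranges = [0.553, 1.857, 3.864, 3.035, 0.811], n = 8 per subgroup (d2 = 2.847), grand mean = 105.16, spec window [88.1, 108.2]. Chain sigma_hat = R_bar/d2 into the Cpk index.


R_bar = (0.553 + 1.857 + 3.864 + 3.035 + 0.811) / 5 = 2.024
sigma = R_bar / d2 = 2.024 / 2.847 = 0.71092378
Cp = (USL - LSL)/(6*sigma) = (108.2 - 88.1)/(6*0.71092378) = 4.7122
Cpu = (108.2 - 105.16)/(3*0.71092378) = 1.4254
Cpl = (105.16 - 88.1)/(3*0.71092378) = 7.9990
Cpk = min(Cpu, Cpl) = 1.4254

1.4254


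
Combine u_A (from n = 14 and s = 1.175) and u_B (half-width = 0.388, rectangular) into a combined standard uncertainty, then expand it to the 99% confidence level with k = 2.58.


u_A = s / sqrt(n) = 1.175 / sqrt(14) = 0.31403196
u_B = half_width / sqrt(3) = 0.388 / sqrt(3) = 0.2240119
uc = sqrt(u_A^2 + u_B^2) = sqrt(0.31403196^2 + 0.2240119^2) = 0.38574266
U = k * uc = 2.58 * 0.38574266
U = 0.9952

0.9952


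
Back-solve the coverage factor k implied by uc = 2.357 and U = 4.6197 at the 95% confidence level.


k = U / uc
k = 4.6197 / 2.357
k = 1.96

1.96


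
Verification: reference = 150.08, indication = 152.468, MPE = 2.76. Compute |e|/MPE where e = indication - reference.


e = indication - reference = 152.468 - 150.08 = 2.3880
|e| = 2.3880
ratio = |e| / MPE = 2.3880 / 2.76
ratio = 0.8652

0.8652


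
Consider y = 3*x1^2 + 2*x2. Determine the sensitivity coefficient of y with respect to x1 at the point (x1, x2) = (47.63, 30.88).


y = 3*x1^2 + 2*x2
dy/dx1 = 2*3*x1
Evaluate at x1 = 47.63: c1 = 6 * 47.63
c1 = 285.7800

285.7800


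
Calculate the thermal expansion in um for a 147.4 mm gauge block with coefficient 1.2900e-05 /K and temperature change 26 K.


dL = L * alpha * dT
= 147.4 * 1.2900e-05 * 26
= 0.0494380 mm
dL_um = 0.0494380 * 1000 = 49.4380 um

49.4380


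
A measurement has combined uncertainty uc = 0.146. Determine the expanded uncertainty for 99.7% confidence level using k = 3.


U = k * uc
U = 3 * 0.146
U = 0.4380

0.4380


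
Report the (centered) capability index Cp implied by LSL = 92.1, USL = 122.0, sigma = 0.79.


Cp = (USL - LSL) / (6 * sigma)
= (122.0 - 92.1) / (6 * 0.79)
= 29.9000 / 4.7400
= 6.3080

6.3080


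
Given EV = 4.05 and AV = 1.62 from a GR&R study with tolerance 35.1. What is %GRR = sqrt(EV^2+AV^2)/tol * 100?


GRR = sqrt(EV^2 + AV^2) = sqrt(4.05^2 + 1.62^2) = 4.3619835
%GRR = GRR / tol * 100 = 4.3619835 / 35.1 * 100
%GRR = 12.4273

12.4273


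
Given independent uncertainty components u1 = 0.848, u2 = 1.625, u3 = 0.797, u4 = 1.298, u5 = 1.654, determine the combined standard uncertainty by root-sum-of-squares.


uc = sqrt(0.848^2 + 1.625^2 + 0.797^2 + 1.298^2 + 1.654^2)
uc = sqrt(8.415458)
uc = 2.9009

2.9009


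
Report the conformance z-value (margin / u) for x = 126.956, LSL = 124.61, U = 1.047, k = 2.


u = U / k = 1.047 / 2 = 0.5235
margin = |LSL - x| = |124.61 - 126.956| = 2.346
z = margin / u = 2.346 / 0.5235
z = 4.4814

4.4814


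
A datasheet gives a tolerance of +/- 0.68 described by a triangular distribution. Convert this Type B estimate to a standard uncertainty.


u_B = half_width / sqrt(6)
u_B = 0.68 / 2.4494897
u_B = 0.2776

0.2776


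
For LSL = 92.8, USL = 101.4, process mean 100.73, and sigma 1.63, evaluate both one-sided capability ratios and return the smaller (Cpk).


Cpu = (USL - mean) / (3*sigma) = (101.4 - 100.73) / (3*1.63) = 0.1370
Cpl = (mean - LSL) / (3*sigma) = (100.73 - 92.8) / (3*1.63) = 1.6217
Cpk = min(Cpu, Cpl) = 0.1370

0.1370


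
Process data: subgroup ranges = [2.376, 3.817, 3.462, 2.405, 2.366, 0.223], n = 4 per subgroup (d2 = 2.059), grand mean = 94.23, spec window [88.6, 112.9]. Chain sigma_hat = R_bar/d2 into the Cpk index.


R_bar = (2.376 + 3.817 + 3.462 + 2.405 + 2.366 + 0.223) / 6 = 2.4415
sigma = R_bar / d2 = 2.4415 / 2.059 = 1.1857698
Cp = (USL - LSL)/(6*sigma) = (112.9 - 88.6)/(6*1.1857698) = 3.4155
Cpu = (112.9 - 94.23)/(3*1.1857698) = 5.2483
Cpl = (94.23 - 88.6)/(3*1.1857698) = 1.5827
Cpk = min(Cpu, Cpl) = 1.5827

1.5827


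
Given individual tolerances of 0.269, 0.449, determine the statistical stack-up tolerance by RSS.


RSS = sqrt(0.269^2 + 0.449^2)
= sqrt(0.273962)
= 0.5234

0.5234


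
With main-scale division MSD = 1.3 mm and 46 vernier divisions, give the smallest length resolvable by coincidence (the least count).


LC = MSD / n_div
= 1.3 / 46
= 0.0283

0.0283


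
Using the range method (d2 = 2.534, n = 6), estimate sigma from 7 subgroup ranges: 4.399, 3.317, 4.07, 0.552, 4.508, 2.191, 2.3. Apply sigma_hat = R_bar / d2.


R_bar = (4.399 + 3.317 + 4.07 + 0.552 + 4.508 + 2.191 + 2.3) / 7
R_bar = 21.337 / 7 = 3.0481429
sigma_hat = R_bar / d2 = 3.0481429 / 2.534 = 1.2029

1.2029


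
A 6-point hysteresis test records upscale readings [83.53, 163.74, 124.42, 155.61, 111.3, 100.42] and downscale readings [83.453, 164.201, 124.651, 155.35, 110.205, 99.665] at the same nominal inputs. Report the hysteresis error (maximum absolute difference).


|83.53 - 83.453| = 0.0770
|163.74 - 164.201| = 0.4610
|124.42 - 124.651| = 0.2310
|155.61 - 155.35| = 0.2600
|111.3 - 110.205| = 1.0950
|100.42 - 99.665| = 0.7550
hysteresis = max(diffs) = 1.0950

1.0950


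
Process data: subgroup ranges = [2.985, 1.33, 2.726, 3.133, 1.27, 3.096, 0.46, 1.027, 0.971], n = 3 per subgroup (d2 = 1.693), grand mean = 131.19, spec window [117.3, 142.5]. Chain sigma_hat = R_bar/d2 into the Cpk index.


R_bar = (2.985 + 1.33 + 2.726 + 3.133 + 1.27 + 3.096 + 0.46 + 1.027 + 0.971) / 9 = 1.8886667
sigma = R_bar / d2 = 1.8886667 / 1.693 = 1.115574
Cp = (USL - LSL)/(6*sigma) = (142.5 - 117.3)/(6*1.115574) = 3.7649
Cpu = (142.5 - 131.19)/(3*1.115574) = 3.3794
Cpl = (131.19 - 117.3)/(3*1.115574) = 4.1503
Cpk = min(Cpu, Cpl) = 3.3794

3.3794


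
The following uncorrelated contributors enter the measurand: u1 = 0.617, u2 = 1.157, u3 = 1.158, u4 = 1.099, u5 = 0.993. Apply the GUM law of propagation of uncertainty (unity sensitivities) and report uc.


uc = sqrt(0.617^2 + 1.157^2 + 1.158^2 + 1.099^2 + 0.993^2)
uc = sqrt(5.254152)
uc = 2.2922

2.2922


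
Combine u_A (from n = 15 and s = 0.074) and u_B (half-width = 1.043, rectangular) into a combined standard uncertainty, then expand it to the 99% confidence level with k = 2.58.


u_A = s / sqrt(n) = 0.074 / sqrt(15) = 0.019106718
u_B = half_width / sqrt(3) = 1.043 / sqrt(3) = 0.60217633
uc = sqrt(u_A^2 + u_B^2) = sqrt(0.019106718^2 + 0.60217633^2) = 0.60247938
U = k * uc = 2.58 * 0.60247938
U = 1.5544

1.5544


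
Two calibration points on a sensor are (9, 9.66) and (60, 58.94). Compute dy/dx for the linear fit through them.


slope = (y2 - y1) / (x2 - x1)
= (58.94 - 9.66) / (60 - 9)
= 49.2800 / 51
= 0.9663

0.9663


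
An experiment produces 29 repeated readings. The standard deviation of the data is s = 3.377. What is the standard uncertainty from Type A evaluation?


u_A = s / sqrt(n)
u_A = 3.377 / sqrt(29)
u_A = 3.377 / 5.3851648
u_A = 0.6271

0.6271


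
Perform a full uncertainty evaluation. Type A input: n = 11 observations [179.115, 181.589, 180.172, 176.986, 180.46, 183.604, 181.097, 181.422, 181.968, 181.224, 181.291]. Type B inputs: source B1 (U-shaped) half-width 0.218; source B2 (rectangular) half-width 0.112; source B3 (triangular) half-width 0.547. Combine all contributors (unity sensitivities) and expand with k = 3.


mean = (179.115 + 181.589 + 180.172 + 176.986 + 180.46 + 183.604 + 181.097 + 181.422 + 181.968 + 181.224 + 181.291) / 11 = 180.8116364
s = sqrt(sum((x - mean)^2)/(n-1)) = 1.6923187
u_A = s / sqrt(n) = 1.6923187 / sqrt(11) = 0.51025329
u_B1 = 0.218 / sqrt(2) = 0.15414928
u_B2 = 0.112 / sqrt(3) = 0.06466323
u_B3 = 0.547 / sqrt(6) = 0.22331181
uc = sqrt(0.51025329^2 + 0.15414928^2 + 0.06466323^2 + 0.22331181^2) = 0.58152379
U = k * uc = 3 * 0.58152379
U = 1.7446

1.7446


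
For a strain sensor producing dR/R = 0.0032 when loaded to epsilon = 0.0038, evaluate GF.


GF = (dR/R) / epsilon
= 0.0032 / 0.0038
= 0.8421

0.8421


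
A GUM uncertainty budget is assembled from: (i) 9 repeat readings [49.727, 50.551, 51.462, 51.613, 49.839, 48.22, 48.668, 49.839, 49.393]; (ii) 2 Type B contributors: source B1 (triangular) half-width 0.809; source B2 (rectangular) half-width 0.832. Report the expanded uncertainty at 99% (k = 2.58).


mean = (49.727 + 50.551 + 51.462 + 51.613 + 49.839 + 48.22 + 48.668 + 49.839 + 49.393) / 9 = 49.92355556
s = sqrt(sum((x - mean)^2)/(n-1)) = 1.1416909
u_A = s / sqrt(n) = 1.1416909 / sqrt(9) = 0.38056363
u_B1 = 0.809 / sqrt(6) = 0.33027287
u_B2 = 0.832 / sqrt(3) = 0.48035542
uc = sqrt(0.38056363^2 + 0.33027287^2 + 0.48035542^2) = 0.69616821
U = k * uc = 2.58 * 0.69616821
U = 1.7961

1.7961


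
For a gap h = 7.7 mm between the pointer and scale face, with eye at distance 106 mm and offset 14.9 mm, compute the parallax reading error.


error = h * offset / d
= 7.7 * 14.9 / 106
= 1.0824

1.0824


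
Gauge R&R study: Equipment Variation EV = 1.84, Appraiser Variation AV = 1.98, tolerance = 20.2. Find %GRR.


GRR = sqrt(EV^2 + AV^2) = sqrt(1.84^2 + 1.98^2) = 2.7029613
%GRR = GRR / tol * 100 = 2.7029613 / 20.2 * 100
%GRR = 13.3810

13.3810


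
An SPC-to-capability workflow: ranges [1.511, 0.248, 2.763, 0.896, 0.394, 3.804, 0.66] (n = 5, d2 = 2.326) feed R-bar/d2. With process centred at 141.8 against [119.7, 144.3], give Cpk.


R_bar = (1.511 + 0.248 + 2.763 + 0.896 + 0.394 + 3.804 + 0.66) / 7 = 1.468
sigma = R_bar / d2 = 1.468 / 2.326 = 0.6311264
Cp = (USL - LSL)/(6*sigma) = (144.3 - 119.7)/(6*0.6311264) = 6.4963
Cpu = (144.3 - 141.8)/(3*0.6311264) = 1.3204
Cpl = (141.8 - 119.7)/(3*0.6311264) = 11.6723
Cpk = min(Cpu, Cpl) = 1.3204

1.3204


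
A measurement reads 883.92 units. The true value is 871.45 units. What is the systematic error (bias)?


Systematic error = measured - true
= 883.92 - 871.45
= 12.4700

12.4700


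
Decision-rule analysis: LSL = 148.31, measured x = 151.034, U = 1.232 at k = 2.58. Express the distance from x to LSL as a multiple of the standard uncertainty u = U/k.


u = U / k = 1.232 / 2.58 = 0.47751938
margin = |LSL - x| = |148.31 - 151.034| = 2.724
z = margin / u = 2.724 / 0.47751938
z = 5.7045

5.7045


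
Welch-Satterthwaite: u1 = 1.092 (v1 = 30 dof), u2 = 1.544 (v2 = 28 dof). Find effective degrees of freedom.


uc = sqrt(u1^2 + u2^2) = sqrt(1.092^2 + 1.544^2) = 1.8911372
v_eff = uc^4 / (u1^4/v1 + u2^4/v2)
= 1.8911372^4 / (1.092^4/30 + 1.544^4/28)
= 12.790636 / 0.25036869
v_eff = 51.0872

51.0872


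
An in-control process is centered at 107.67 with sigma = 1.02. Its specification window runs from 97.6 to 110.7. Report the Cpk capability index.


Cpu = (USL - mean) / (3*sigma) = (110.7 - 107.67) / (3*1.02) = 0.9902
Cpl = (mean - LSL) / (3*sigma) = (107.67 - 97.6) / (3*1.02) = 3.2908
Cpk = min(Cpu, Cpl) = 0.9902

0.9902


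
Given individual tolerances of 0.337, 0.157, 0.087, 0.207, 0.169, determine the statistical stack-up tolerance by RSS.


RSS = sqrt(0.337^2 + 0.157^2 + 0.087^2 + 0.207^2 + 0.169^2)
= sqrt(0.217197)
= 0.4660

0.4660


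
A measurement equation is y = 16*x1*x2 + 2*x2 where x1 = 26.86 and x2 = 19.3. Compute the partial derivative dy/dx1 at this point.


y = 16*x1*x2 + 2*x2
dy/dx1 = 16*x2
Evaluate at x2 = 19.3: c1 = 16 * 19.3
c1 = 308.8000

308.8000


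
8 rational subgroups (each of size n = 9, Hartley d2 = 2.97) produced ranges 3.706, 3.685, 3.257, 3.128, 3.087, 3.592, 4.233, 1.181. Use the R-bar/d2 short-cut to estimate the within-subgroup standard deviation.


R_bar = (3.706 + 3.685 + 3.257 + 3.128 + 3.087 + 3.592 + 4.233 + 1.181) / 8
R_bar = 25.869 / 8 = 3.233625
sigma_hat = R_bar / d2 = 3.233625 / 2.97 = 1.0888

1.0888


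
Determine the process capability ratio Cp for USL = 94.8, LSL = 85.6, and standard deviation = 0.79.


Cp = (USL - LSL) / (6 * sigma)
= (94.8 - 85.6) / (6 * 0.79)
= 9.2000 / 4.7400
= 1.9409

1.9409


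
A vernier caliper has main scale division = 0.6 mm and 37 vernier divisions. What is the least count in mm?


LC = MSD / n_div
= 0.6 / 37
= 0.0162

0.0162


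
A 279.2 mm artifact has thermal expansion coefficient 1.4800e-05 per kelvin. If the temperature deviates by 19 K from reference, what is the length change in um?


dL = L * alpha * dT
= 279.2 * 1.4800e-05 * 19
= 0.0785110 mm
dL_um = 0.0785110 * 1000 = 78.5110 um

78.5110


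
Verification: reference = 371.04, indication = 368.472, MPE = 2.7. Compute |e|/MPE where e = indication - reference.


e = indication - reference = 368.472 - 371.04 = -2.5680
|e| = 2.5680
ratio = |e| / MPE = 2.5680 / 2.7
ratio = 0.9511

0.9511


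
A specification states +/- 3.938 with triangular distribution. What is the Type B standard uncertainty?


u_B = half_width / sqrt(6)
u_B = 3.938 / 2.4494897
u_B = 1.6077

1.6077


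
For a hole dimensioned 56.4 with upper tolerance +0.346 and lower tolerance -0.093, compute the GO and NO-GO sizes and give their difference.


GO = nominal - lower_tol (smallest hole = maximum material condition)
GO = 56.4 - 0.093 = 56.307
NO-GO = nominal + upper_tol (largest hole = least material condition)
NO-GO = 56.4 + 0.346 = 56.746
spread = NO-GO - GO = 56.746 - 56.307 = 0.4390

0.4390


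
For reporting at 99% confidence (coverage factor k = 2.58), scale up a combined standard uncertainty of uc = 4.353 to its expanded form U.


U = k * uc
U = 2.58 * 4.353
U = 11.2307

11.2307


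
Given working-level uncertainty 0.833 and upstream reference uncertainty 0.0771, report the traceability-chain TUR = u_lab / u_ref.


TUR = u_lab / u_ref
= 0.833 / 0.0771
= 10.8042

10.8042


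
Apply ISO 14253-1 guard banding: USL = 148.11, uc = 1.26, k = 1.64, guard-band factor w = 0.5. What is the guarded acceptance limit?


U = k * uc = 1.64 * 1.26 = 2.0664
guard band g = w * U = 0.5 * 2.0664 = 1.0332
AL = USL - g = 148.11 - 1.0332
AL = 147.0768

147.0768


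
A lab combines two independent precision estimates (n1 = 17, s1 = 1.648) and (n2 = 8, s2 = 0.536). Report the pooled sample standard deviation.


s_p = sqrt(((n1-1)*s1^2 + (n2-1)*s2^2) / (n1+n2-2))
numerator = (17-1)*1.648^2 + (8-1)*0.536^2 = 43.454464 + 2.011072 = 45.465536
denominator = 17 + 8 - 2 = 23
s_p^2 = 45.465536 / 23 = 1.9767624
s_p = sqrt(1.9767624) = 1.4060

1.4060


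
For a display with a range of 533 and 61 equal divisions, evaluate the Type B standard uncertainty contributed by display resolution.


resolution = range / divisions
resolution = 533 / 61 = 8.7377049
u_res = resolution / (2*sqrt(3))
u_res = 8.7377049 / 3.4641016
u_res = 2.5224

2.5224


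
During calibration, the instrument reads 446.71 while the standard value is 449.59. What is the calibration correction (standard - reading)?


Correction = standard - reading
= 449.59 - 446.71
= 2.8800

2.8800


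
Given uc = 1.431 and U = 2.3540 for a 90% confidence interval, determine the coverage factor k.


k = U / uc
k = 2.3540 / 1.431
k = 1.645

1.645


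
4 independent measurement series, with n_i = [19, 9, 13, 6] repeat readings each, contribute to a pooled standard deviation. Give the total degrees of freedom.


nu = sum_i (n_i - 1)
nu = ((19 - 1) + (9 - 1) + (13 - 1) + (6 - 1))
nu = 18 + 8 + 12 + 5
nu = 43

43


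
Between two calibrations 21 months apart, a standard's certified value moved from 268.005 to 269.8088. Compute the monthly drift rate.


rate = (v2 - v1) / months
= (269.8088 - 268.005) / 21
= 1.8038 / 21
= 0.0859

0.0859


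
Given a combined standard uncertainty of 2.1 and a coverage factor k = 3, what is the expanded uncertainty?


U = k * uc
U = 3 * 2.1
U = 6.3000

6.3000


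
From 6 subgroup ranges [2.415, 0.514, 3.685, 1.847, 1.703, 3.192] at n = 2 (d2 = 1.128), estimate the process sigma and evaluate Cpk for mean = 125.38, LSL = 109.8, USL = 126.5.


R_bar = (2.415 + 0.514 + 3.685 + 1.847 + 1.703 + 3.192) / 6 = 2.226
sigma = R_bar / d2 = 2.226 / 1.128 = 1.9734043
Cp = (USL - LSL)/(6*sigma) = (126.5 - 109.8)/(6*1.9734043) = 1.4104
Cpu = (126.5 - 125.38)/(3*1.9734043) = 0.1892
Cpl = (125.38 - 109.8)/(3*1.9734043) = 2.6317
Cpk = min(Cpu, Cpl) = 0.1892

0.1892


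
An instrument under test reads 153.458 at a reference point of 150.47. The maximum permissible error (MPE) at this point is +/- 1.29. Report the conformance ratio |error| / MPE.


e = indication - reference = 153.458 - 150.47 = 2.9880
|e| = 2.9880
ratio = |e| / MPE = 2.9880 / 1.29
ratio = 2.3163

2.3163


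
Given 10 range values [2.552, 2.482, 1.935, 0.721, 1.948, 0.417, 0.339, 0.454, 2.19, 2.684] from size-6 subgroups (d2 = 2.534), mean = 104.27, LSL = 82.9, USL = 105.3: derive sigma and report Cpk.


R_bar = (2.552 + 2.482 + 1.935 + 0.721 + 1.948 + 0.417 + 0.339 + 0.454 + 2.19 + 2.684) / 10 = 1.5722
sigma = R_bar / d2 = 1.5722 / 2.534 = 0.62044199
Cp = (USL - LSL)/(6*sigma) = (105.3 - 82.9)/(6*0.62044199) = 6.0172
Cpu = (105.3 - 104.27)/(3*0.62044199) = 0.5534
Cpl = (104.27 - 82.9)/(3*0.62044199) = 11.4811
Cpk = min(Cpu, Cpl) = 0.5534

0.5534


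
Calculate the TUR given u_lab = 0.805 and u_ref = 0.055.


TUR = u_lab / u_ref
= 0.805 / 0.055
= 14.6364

14.6364


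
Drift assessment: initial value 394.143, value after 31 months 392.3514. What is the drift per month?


rate = (v2 - v1) / months
= (392.3514 - 394.143) / 31
= -1.7916 / 31
= -0.0578

-0.0578


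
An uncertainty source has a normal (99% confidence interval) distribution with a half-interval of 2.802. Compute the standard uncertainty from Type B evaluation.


u_B = half_width / 2.576
u_B = 2.802 / 2.576
u_B = 1.0877

1.0877


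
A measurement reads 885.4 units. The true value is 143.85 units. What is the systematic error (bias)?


Systematic error = measured - true
= 885.4 - 143.85
= 741.5500

741.5500


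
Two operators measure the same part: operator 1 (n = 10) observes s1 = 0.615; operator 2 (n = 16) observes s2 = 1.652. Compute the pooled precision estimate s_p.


s_p = sqrt(((n1-1)*s1^2 + (n2-1)*s2^2) / (n1+n2-2))
numerator = (10-1)*0.615^2 + (16-1)*1.652^2 = 3.404025 + 40.93656 = 44.340585
denominator = 10 + 16 - 2 = 24
s_p^2 = 44.340585 / 24 = 1.8475244
s_p = sqrt(1.8475244) = 1.3592

1.3592


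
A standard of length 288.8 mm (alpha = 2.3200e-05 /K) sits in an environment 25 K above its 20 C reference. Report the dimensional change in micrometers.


dL = L * alpha * dT
= 288.8 * 2.3200e-05 * 25
= 0.1675040 mm
dL_um = 0.1675040 * 1000 = 167.5040 um

167.5040


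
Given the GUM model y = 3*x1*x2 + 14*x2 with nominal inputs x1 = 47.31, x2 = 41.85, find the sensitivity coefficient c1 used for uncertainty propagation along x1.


y = 3*x1*x2 + 14*x2
dy/dx1 = 3*x2
Evaluate at x2 = 41.85: c1 = 3 * 41.85
c1 = 125.5500

125.5500


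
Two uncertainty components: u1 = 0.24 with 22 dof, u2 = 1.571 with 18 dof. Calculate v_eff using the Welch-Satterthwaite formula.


uc = sqrt(u1^2 + u2^2) = sqrt(0.24^2 + 1.571^2) = 1.5892265
v_eff = uc^4 / (u1^4/v1 + u2^4/v2)
= 1.5892265^4 / (0.24^4/22 + 1.571^4/18)
= 6.3788618 / 0.33855227
v_eff = 18.8416

18.8416


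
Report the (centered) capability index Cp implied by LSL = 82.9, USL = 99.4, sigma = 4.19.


Cp = (USL - LSL) / (6 * sigma)
= (99.4 - 82.9) / (6 * 4.19)
= 16.5000 / 25.1400
= 0.6563

0.6563


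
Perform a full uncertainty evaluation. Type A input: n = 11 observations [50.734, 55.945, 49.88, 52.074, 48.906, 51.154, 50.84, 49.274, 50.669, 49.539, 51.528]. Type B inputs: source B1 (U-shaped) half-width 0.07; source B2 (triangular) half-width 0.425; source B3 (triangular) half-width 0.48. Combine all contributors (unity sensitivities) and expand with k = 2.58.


mean = (50.734 + 55.945 + 49.88 + 52.074 + 48.906 + 51.154 + 50.84 + 49.274 + 50.669 + 49.539 + 51.528) / 11 = 50.95845455
s = sqrt(sum((x - mean)^2)/(n-1)) = 1.9196032
u_A = s / sqrt(n) = 1.9196032 / sqrt(11) = 0.57878214
u_B1 = 0.07 / sqrt(2) = 0.049497475
u_B2 = 0.425 / sqrt(6) = 0.17350552
u_B3 = 0.48 / sqrt(6) = 0.19595918
uc = sqrt(0.57878214^2 + 0.049497475^2 + 0.17350552^2 + 0.19595918^2) = 0.63713651
U = k * uc = 2.58 * 0.63713651
U = 1.6438

1.6438


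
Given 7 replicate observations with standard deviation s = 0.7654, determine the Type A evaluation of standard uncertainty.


u_A = s / sqrt(n)
u_A = 0.7654 / sqrt(7)
u_A = 0.7654 / 2.6457513
u_A = 0.2893

0.2893


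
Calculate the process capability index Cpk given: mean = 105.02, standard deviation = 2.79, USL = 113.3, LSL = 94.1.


Cpu = (USL - mean) / (3*sigma) = (113.3 - 105.02) / (3*2.79) = 0.9892
Cpl = (mean - LSL) / (3*sigma) = (105.02 - 94.1) / (3*2.79) = 1.3047
Cpk = min(Cpu, Cpl) = 0.9892

0.9892


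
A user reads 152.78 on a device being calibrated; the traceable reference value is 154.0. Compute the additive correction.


Correction = standard - reading
= 154.0 - 152.78
= 1.2200

1.2200


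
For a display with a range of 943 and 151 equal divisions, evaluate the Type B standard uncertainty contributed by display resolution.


resolution = range / divisions
resolution = 943 / 151 = 6.2450331
u_res = resolution / (2*sqrt(3))
u_res = 6.2450331 / 3.4641016
u_res = 1.8028

1.8028


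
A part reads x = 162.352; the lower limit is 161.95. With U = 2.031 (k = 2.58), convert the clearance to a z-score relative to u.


u = U / k = 2.031 / 2.58 = 0.7872093
margin = |LSL - x| = |161.95 - 162.352| = 0.402
z = margin / u = 0.402 / 0.7872093
z = 0.5107

0.5107


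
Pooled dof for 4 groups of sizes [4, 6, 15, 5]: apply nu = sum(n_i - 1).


nu = sum_i (n_i - 1)
nu = ((4 - 1) + (6 - 1) + (15 - 1) + (5 - 1))
nu = 3 + 5 + 14 + 4
nu = 26

26


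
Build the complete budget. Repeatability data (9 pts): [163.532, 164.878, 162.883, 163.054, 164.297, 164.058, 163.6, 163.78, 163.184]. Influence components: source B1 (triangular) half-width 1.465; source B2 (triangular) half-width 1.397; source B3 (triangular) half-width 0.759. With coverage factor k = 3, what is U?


mean = (163.532 + 164.878 + 162.883 + 163.054 + 164.297 + 164.058 + 163.6 + 163.78 + 163.184) / 9 = 163.6962222
s = sqrt(sum((x - mean)^2)/(n-1)) = 0.63912182
u_A = s / sqrt(n) = 0.63912182 / sqrt(9) = 0.21304061
u_B1 = 1.465 / sqrt(6) = 0.59808375
u_B2 = 1.397 / sqrt(6) = 0.57032286
u_B3 = 0.759 / sqrt(6) = 0.30986045
uc = sqrt(0.21304061^2 + 0.59808375^2 + 0.57032286^2 + 0.30986045^2) = 0.90794941
U = k * uc = 3 * 0.90794941
U = 2.7238

2.7238
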